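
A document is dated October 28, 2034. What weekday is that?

January 1, 2034 is a Sunday.
Jan 1, 2034 → Feb 1, 2034: 31 days (January has 31).
Feb 1, 2034 → Mar 1, 2034: 28 days (February has 28).
Mar 1, 2034 → Apr 1, 2034: 31 days (March has 31).
Apr 1, 2034 → May 1, 2034: 30 days (April has 30).
May 1, 2034 → Jun 1, 2034: 31 days (May has 31).
Jun 1, 2034 → Jul 1, 2034: 30 days (June has 30).
Jul 1, 2034 → Aug 1, 2034: 31 days (July has 31).
Aug 1, 2034 → Sep 1, 2034: 31 days (August has 31).
Sep 1, 2034 → Oct 1, 2034: 30 days (September has 30).
Oct 1, 2034 → Oct 28, 2034: 27 days.
Total: 300 days.
300 mod 7 = 6, so Sunday + 6 = Saturday.

Saturday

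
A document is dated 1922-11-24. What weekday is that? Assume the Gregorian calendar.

Friday

Doomsday rule: the anchor day for the 1900s is Wednesday. For year 22: 22÷12 = 1 r 10, and 10÷4 = 2, so 1+10+2 = 13.
Wednesday + 13 ≡ Tuesday — that's 1922's doomsday.
In November the doomsday date is Nov 7.
Nov 24 is 17 days after Nov 7; 17 mod 7 = 3, so Tuesday + 3 = Friday.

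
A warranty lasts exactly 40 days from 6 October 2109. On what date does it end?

November 15, 2109

Oct has 31 days: +26 → Nov 1, 2109 (14 left).
+14 → Nov 15, 2109.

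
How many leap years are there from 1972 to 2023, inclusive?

13

Multiples of 4 in [1972,2023]: 13.
Of those, multiples of 100: 1 (not leap unless ÷400).
Multiples of 400: 1.
Leap years = 13 − 1 + 1 = 13.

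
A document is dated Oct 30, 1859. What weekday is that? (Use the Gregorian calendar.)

Doomsday rule: the anchor day for the 1800s is Friday. For year 59: 59÷12 = 4 r 11, and 11÷4 = 2, so 4+11+2 = 17.
Friday + 17 ≡ Monday — that's 1859's doomsday.
In October the doomsday date is Oct 10.
Oct 30 is 20 days after Oct 10; 20 mod 7 = 6, so Monday + 6 = Sunday.

Sunday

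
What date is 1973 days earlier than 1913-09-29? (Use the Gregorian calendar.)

May 5, 1908

−365 (one year) → Sep 29, 1912 (1608 left).
−366 (one year; includes Feb 29, 1912) → Sep 29, 1911 (1242 left).
−365 (one year) → Sep 29, 1910 (877 left).
−365 (one year) → Sep 29, 1909 (512 left).
−365 (one year) → Sep 29, 1908 (147 left).
−29 → Aug 31, 1908 (end of Aug, 31 days; 118 left).
−31 → Jul 31, 1908 (end of Jul, 31 days; 87 left).
−31 → Jun 30, 1908 (end of Jun, 30 days; 56 left).
−30 → May 31, 1908 (end of May, 31 days; 26 left).
−26 → May 5, 1908.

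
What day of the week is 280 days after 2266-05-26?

Saturday

First find the weekday of May 26, 2266. Doomsday rule: the anchor day for the 2200s is Friday. For year 66: 66÷12 = 5 r 6, and 6÷4 = 1, so 5+6+1 = 12.
Friday + 12 ≡ Wednesday — that's 2266's doomsday.
In May the doomsday date is May 9.
May 26 is 17 days after May 9; 17 mod 7 = 3, so Wednesday + 3 = Saturday.
280 mod 7 = 0, so 280 days after a Saturday is Saturday + 0 = Saturday.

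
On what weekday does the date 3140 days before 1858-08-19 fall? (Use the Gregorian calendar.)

Sunday

Aug 19, 1858 is a Thursday.
3140 mod 7 = 4, so 3140 days before a Thursday is Thursday − 4 = Sunday.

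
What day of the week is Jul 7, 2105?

January 1, 2105 is a Thursday.
Jan 1, 2105 → Feb 1, 2105: 31 days (January has 31).
Feb 1, 2105 → Mar 1, 2105: 28 days (February has 28).
Mar 1, 2105 → Apr 1, 2105: 31 days (March has 31).
Apr 1, 2105 → May 1, 2105: 30 days (April has 30).
May 1, 2105 → Jun 1, 2105: 31 days (May has 31).
Jun 1, 2105 → Jul 1, 2105: 30 days (June has 30).
Jul 1, 2105 → Jul 7, 2105: 6 days.
Total: 187 days.
187 mod 7 = 5, so Thursday + 5 = Tuesday.

Tuesday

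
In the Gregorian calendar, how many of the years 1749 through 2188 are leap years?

Multiples of 4 in [1749,2188]: 110.
Of those, multiples of 100: 4 (not leap unless ÷400).
Multiples of 400: 1.
Leap years = 110 − 4 + 1 = 107.

107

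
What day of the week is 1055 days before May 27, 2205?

First find the weekday of May 27, 2205. Doomsday rule: the anchor day for the 2200s is Friday. For year 05: 5÷12 = 0 r 5, and 5÷4 = 1, so 0+5+1 = 6.
Friday + 6 ≡ Thursday — that's 2205's doomsday.
In May the doomsday date is May 9.
May 27 is 18 days after May 9; 18 mod 7 = 4, so Thursday + 4 = Monday.
1055 mod 7 = 5, so 1055 days before a Monday is Monday − 5 = Wednesday.

Wednesday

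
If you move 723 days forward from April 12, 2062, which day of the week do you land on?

Apr 12, 2062 is a Wednesday.
723 mod 7 = 2, so 723 days after a Wednesday is Wednesday + 2 = Friday.

Friday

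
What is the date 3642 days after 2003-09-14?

September 3, 2013

+366 (one year; includes Feb 29, 2004) → Sep 14, 2004 (3276 left).
+365 (one year) → Sep 14, 2005 (2911 left).
+365 (one year) → Sep 14, 2006 (2546 left).
+365 (one year) → Sep 14, 2007 (2181 left).
+366 (one year; includes Feb 29, 2008) → Sep 14, 2008 (1815 left).
+365 (one year) → Sep 14, 2009 (1450 left).
+365 (one year) → Sep 14, 2010 (1085 left).
+365 (one year) → Sep 14, 2011 (720 left).
+366 (one year; includes Feb 29, 2012) → Sep 14, 2012 (354 left).
Sep has 30 days: +17 → Oct 1, 2012 (337 left).
Oct has 31 days: +31 → Nov 1, 2012 (306 left).
Nov has 30 days: +30 → Dec 1, 2012 (276 left).
Dec has 31 days: +31 → Jan 1, 2013 (245 left).
Jan has 31 days: +31 → Feb 1, 2013 (214 left).
Feb has 28 days: +28 → Mar 1, 2013 (186 left).
Mar has 31 days: +31 → Apr 1, 2013 (155 left).
Apr has 30 days: +30 → May 1, 2013 (125 left).
May has 31 days: +31 → Jun 1, 2013 (94 left).
Jun has 30 days: +30 → Jul 1, 2013 (64 left).
Jul has 31 days: +31 → Aug 1, 2013 (33 left).
Aug has 31 days: +31 → Sep 1, 2013 (2 left).
+2 → Sep 3, 2013.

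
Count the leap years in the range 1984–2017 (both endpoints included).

Multiples of 4 in [1984,2017]: 9.
Of those, multiples of 100: 1 (not leap unless ÷400).
Multiples of 400: 1.
Leap years = 9 − 1 + 1 = 9.

9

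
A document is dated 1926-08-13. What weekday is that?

Friday

Doomsday rule: the anchor day for the 1900s is Wednesday. For year 26: 26÷12 = 2 r 2, and 2÷4 = 0, so 2+2+0 = 4.
Wednesday + 4 ≡ Sunday — that's 1926's doomsday.
In August the doomsday date is Aug 8.
Aug 13 is 5 days after Aug 8; 5 mod 7 = 5, so Sunday + 5 = Friday.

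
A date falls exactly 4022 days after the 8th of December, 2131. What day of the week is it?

First find the weekday of Dec 8, 2131. Doomsday rule: the anchor day for the 2100s is Sunday. For year 31: 31÷12 = 2 r 7, and 7÷4 = 1, so 2+7+1 = 10.
Sunday + 10 ≡ Wednesday — that's 2131's doomsday.
In December the doomsday date is Dec 12.
Dec 8 is 4 days before Dec 12; 4 mod 7 = 4, so Wednesday − 4 = Saturday.
4022 mod 7 = 4, so 4022 days after a Saturday is Saturday + 4 = Wednesday.

Wednesday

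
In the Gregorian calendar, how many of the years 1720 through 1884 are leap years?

41

Multiples of 4 in [1720,1884]: 42.
Of those, multiples of 100: 1 (not leap unless ÷400).
Multiples of 400: 0.
Leap years = 42 − 1 + 0 = 41.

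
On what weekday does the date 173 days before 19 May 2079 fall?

May 19, 2079 is a Friday.
173 mod 7 = 5, so 173 days before a Friday is Friday − 5 = Sunday.

Sunday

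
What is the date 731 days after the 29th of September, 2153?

+365 (one year) → Sep 29, 2154 (366 left).
Sep has 30 days: +2 → Oct 1, 2154 (364 left).
Oct has 31 days: +31 → Nov 1, 2154 (333 left).
Nov has 30 days: +30 → Dec 1, 2154 (303 left).
Dec has 31 days: +31 → Jan 1, 2155 (272 left).
Jan has 31 days: +31 → Feb 1, 2155 (241 left).
Feb has 28 days: +28 → Mar 1, 2155 (213 left).
Mar has 31 days: +31 → Apr 1, 2155 (182 left).
Apr has 30 days: +30 → May 1, 2155 (152 left).
May has 31 days: +31 → Jun 1, 2155 (121 left).
Jun has 30 days: +30 → Jul 1, 2155 (91 left).
Jul has 31 days: +31 → Aug 1, 2155 (60 left).
Aug has 31 days: +31 → Sep 1, 2155 (29 left).
+29 → Sep 30, 2155.

September 30, 2155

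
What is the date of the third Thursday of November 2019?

November 21, 2019

November 1, 2019 is a Friday.
The first Thursday is therefore November 7 (6 days later).
The third Thursday is 7 + 2×7 = November 21.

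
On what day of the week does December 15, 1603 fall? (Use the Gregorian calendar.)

Monday

Doomsday rule: the anchor day for the 1600s is Tuesday. For year 03: 3÷12 = 0 r 3, and 3÷4 = 0, so 0+3+0 = 3.
Tuesday + 3 ≡ Friday — that's 1603's doomsday.
In December the doomsday date is Dec 12.
Dec 15 is 3 days after Dec 12; 3 mod 7 = 3, so Friday + 3 = Monday.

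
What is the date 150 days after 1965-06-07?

November 4, 1965

Jun has 30 days: +24 → Jul 1, 1965 (126 left).
Jul has 31 days: +31 → Aug 1, 1965 (95 left).
Aug has 31 days: +31 → Sep 1, 1965 (64 left).
Sep has 30 days: +30 → Oct 1, 1965 (34 left).
Oct has 31 days: +31 → Nov 1, 1965 (3 left).
+3 → Nov 4, 1965.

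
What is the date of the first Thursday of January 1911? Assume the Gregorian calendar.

January 5, 1911

January 1, 1911 is a Sunday.
The first Thursday is therefore January 5 (4 days later).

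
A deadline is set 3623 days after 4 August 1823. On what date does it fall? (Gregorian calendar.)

+366 (one year; includes Feb 29, 1824) → Aug 4, 1824 (3257 left).
+365 (one year) → Aug 4, 1825 (2892 left).
+365 (one year) → Aug 4, 1826 (2527 left).
+365 (one year) → Aug 4, 1827 (2162 left).
+366 (one year; includes Feb 29, 1828) → Aug 4, 1828 (1796 left).
+365 (one year) → Aug 4, 1829 (1431 left).
+365 (one year) → Aug 4, 1830 (1066 left).
+365 (one year) → Aug 4, 1831 (701 left).
+366 (one year; includes Feb 29, 1832) → Aug 4, 1832 (335 left).
Aug has 31 days: +28 → Sep 1, 1832 (307 left).
Sep has 30 days: +30 → Oct 1, 1832 (277 left).
Oct has 31 days: +31 → Nov 1, 1832 (246 left).
Nov has 30 days: +30 → Dec 1, 1832 (216 left).
Dec has 31 days: +31 → Jan 1, 1833 (185 left).
Jan has 31 days: +31 → Feb 1, 1833 (154 left).
Feb has 28 days: +28 → Mar 1, 1833 (126 left).
Mar has 31 days: +31 → Apr 1, 1833 (95 left).
Apr has 30 days: +30 → May 1, 1833 (65 left).
May has 31 days: +31 → Jun 1, 1833 (34 left).
Jun has 30 days: +30 → Jul 1, 1833 (4 left).
+4 → Jul 5, 1833.

July 5, 1833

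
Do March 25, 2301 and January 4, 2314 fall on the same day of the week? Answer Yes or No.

No

From Mar 25, 2301 to Jan 4, 2314 is 4668 days.
4668 mod 7 = 6, so they are different weekdays.
(Mar 25, 2301 is a Monday; Jan 4, 2314 is a Sunday.)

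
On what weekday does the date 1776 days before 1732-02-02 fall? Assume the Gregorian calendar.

Monday

Feb 2, 1732 is a Saturday.
1776 mod 7 = 5, so 1776 days before a Saturday is Saturday − 5 = Monday.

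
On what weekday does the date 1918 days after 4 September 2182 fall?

Wednesday

First find the weekday of Sep 4, 2182. Doomsday rule: the anchor day for the 2100s is Sunday. For year 82: 82÷12 = 6 r 10, and 10÷4 = 2, so 6+10+2 = 18.
Sunday + 18 ≡ Thursday — that's 2182's doomsday.
In September the doomsday date is Sep 5.
Sep 4 is 1 day before Sep 5; 1 mod 7 = 1, so Thursday − 1 = Wednesday.
1918 mod 7 = 0, so 1918 days after a Wednesday is Wednesday + 0 = Wednesday.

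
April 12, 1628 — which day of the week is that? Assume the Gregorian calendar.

Doomsday rule: the anchor day for the 1600s is Tuesday. For year 28: 28÷12 = 2 r 4, and 4÷4 = 1, so 2+4+1 = 7.
Tuesday + 7 ≡ Tuesday — that's 1628's doomsday.
In April the doomsday date is Apr 4.
Apr 12 is 8 days after Apr 4; 8 mod 7 = 1, so Tuesday + 1 = Wednesday.

Wednesday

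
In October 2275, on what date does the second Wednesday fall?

October 1, 2275 is a Friday.
The first Wednesday is therefore October 6 (5 days later).
The second Wednesday is 6 + 1×7 = October 13.

October 13, 2275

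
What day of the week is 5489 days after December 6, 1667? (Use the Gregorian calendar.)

Wednesday

First find the weekday of Dec 6, 1667. Doomsday rule: the anchor day for the 1600s is Tuesday. For year 67: 67÷12 = 5 r 7, and 7÷4 = 1, so 5+7+1 = 13.
Tuesday + 13 ≡ Monday — that's 1667's doomsday.
In December the doomsday date is Dec 12.
Dec 6 is 6 days before Dec 12; 6 mod 7 = 6, so Monday − 6 = Tuesday.
5489 mod 7 = 1, so 5489 days after a Tuesday is Tuesday + 1 = Wednesday.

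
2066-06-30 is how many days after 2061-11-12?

Nov 12, 2061 → Nov 12, 2062: 365 days.
Nov 12, 2062 → Nov 12, 2063: 365 days.
Nov 12, 2063 → Nov 12, 2064: 366 days (Feb 29, 2064 is in that span).
Nov 12, 2064 → Nov 12, 2065: 365 days.
Nov 12, 2065 → Dec 12, 2065: 30 days (November has 30).
Dec 12, 2065 → Jan 12, 2066: 31 days (December has 31).
Jan 12, 2066 → Feb 12, 2066: 31 days (January has 31).
Feb 12, 2066 → Mar 12, 2066: 28 days (February has 28).
Mar 12, 2066 → Apr 12, 2066: 31 days (March has 31).
Apr 12, 2066 → May 12, 2066: 30 days (April has 30).
May 12, 2066 → Jun 12, 2066: 31 days (May has 31).
Jun 12, 2066 → Jun 30, 2066: 18 days.
Total: 1691 days.

1691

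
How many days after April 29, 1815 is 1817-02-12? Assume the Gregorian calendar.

655

Apr 29, 1815 → Apr 29, 1816: 366 days (Feb 29, 1816 is in that span).
Apr 29, 1816 → May 29, 1816: 30 days (April has 30).
May 29, 1816 → Jun 29, 1816: 31 days (May has 31).
Jun 29, 1816 → Jul 29, 1816: 30 days (June has 30).
Jul 29, 1816 → Aug 29, 1816: 31 days (July has 31).
Aug 29, 1816 → Sep 29, 1816: 31 days (August has 31).
Sep 29, 1816 → Oct 29, 1816: 30 days (September has 30).
Oct 29, 1816 → Nov 29, 1816: 31 days (October has 31).
Nov 29, 1816 → Dec 29, 1816: 30 days (November has 30).
Dec 29, 1816 → Jan 29, 1817: 31 days (December has 31).
Jan 29, 1817 → Feb 12, 1817: 14 days.
Total: 655 days.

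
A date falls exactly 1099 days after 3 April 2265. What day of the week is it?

Monday

First find the weekday of Apr 3, 2265. Doomsday rule: the anchor day for the 2200s is Friday. For year 65: 65÷12 = 5 r 5, and 5÷4 = 1, so 5+5+1 = 11.
Friday + 11 ≡ Tuesday — that's 2265's doomsday.
In April the doomsday date is Apr 4.
Apr 3 is 1 day before Apr 4; 1 mod 7 = 1, so Tuesday − 1 = Monday.
1099 mod 7 = 0, so 1099 days after a Monday is Monday + 0 = Monday.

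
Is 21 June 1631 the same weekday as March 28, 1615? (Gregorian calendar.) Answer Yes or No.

From Mar 28, 1615 to Jun 21, 1631 is 5929 days.
5929 mod 7 = 0, so they are the same weekday.
(Mar 28, 1615 is a Saturday; Jun 21, 1631 is a Saturday.)

Yes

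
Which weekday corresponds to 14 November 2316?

Doomsday rule: the anchor day for the 2300s is Wednesday. For year 16: 16÷12 = 1 r 4, and 4÷4 = 1, so 1+4+1 = 6.
Wednesday + 6 ≡ Tuesday — that's 2316's doomsday.
In November the doomsday date is Nov 7.
Nov 14 is 7 days after Nov 7; 7 mod 7 = 0, so Tuesday + 0 = Tuesday.

Tuesday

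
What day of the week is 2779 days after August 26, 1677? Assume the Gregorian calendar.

Thursday

Aug 26, 1677 is a Thursday.
2779 mod 7 = 0, so 2779 days after a Thursday is Thursday + 0 = Thursday.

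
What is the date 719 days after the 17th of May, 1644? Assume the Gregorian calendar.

+365 (one year) → May 17, 1645 (354 left).
May has 31 days: +15 → Jun 1, 1645 (339 left).
Jun has 30 days: +30 → Jul 1, 1645 (309 left).
Jul has 31 days: +31 → Aug 1, 1645 (278 left).
Aug has 31 days: +31 → Sep 1, 1645 (247 left).
Sep has 30 days: +30 → Oct 1, 1645 (217 left).
Oct has 31 days: +31 → Nov 1, 1645 (186 left).
Nov has 30 days: +30 → Dec 1, 1645 (156 left).
Dec has 31 days: +31 → Jan 1, 1646 (125 left).
Jan has 31 days: +31 → Feb 1, 1646 (94 left).
Feb has 28 days: +28 → Mar 1, 1646 (66 left).
Mar has 31 days: +31 → Apr 1, 1646 (35 left).
Apr has 30 days: +30 → May 1, 1646 (5 left).
+5 → May 6, 1646.

May 6, 1646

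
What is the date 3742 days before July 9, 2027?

−365 (one year) → Jul 9, 2026 (3377 left).
−365 (one year) → Jul 9, 2025 (3012 left).
−365 (one year) → Jul 9, 2024 (2647 left).
−366 (one year; includes Feb 29, 2024) → Jul 9, 2023 (2281 left).
−365 (one year) → Jul 9, 2022 (1916 left).
−365 (one year) → Jul 9, 2021 (1551 left).
−365 (one year) → Jul 9, 2020 (1186 left).
−366 (one year; includes Feb 29, 2020) → Jul 9, 2019 (820 left).
−365 (one year) → Jul 9, 2018 (455 left).
−365 (one year) → Jul 9, 2017 (90 left).
−9 → Jun 30, 2017 (end of Jun, 30 days; 81 left).
−30 → May 31, 2017 (end of May, 31 days; 51 left).
−31 → Apr 30, 2017 (end of Apr, 30 days; 20 left).
−20 → Apr 10, 2017.

April 10, 2017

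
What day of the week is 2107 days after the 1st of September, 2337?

Wednesday

Sep 1, 2337 is a Wednesday.
2107 mod 7 = 0, so 2107 days after a Wednesday is Wednesday + 0 = Wednesday.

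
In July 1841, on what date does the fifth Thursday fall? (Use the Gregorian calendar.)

July 29, 1841

July 1, 1841 is a Thursday.
The first Thursday is therefore July 1 (same day).
The fifth Thursday is 1 + 4×7 = July 29.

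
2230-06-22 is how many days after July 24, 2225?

Jul 24, 2225 → Jul 24, 2226: 365 days.
Jul 24, 2226 → Jul 24, 2227: 365 days.
Jul 24, 2227 → Jul 24, 2228: 366 days (Feb 29, 2228 is in that span).
Jul 24, 2228 → Jul 24, 2229: 365 days.
Jul 24, 2229 → Aug 24, 2229: 31 days (July has 31).
Aug 24, 2229 → Sep 24, 2229: 31 days (August has 31).
Sep 24, 2229 → Oct 24, 2229: 30 days (September has 30).
Oct 24, 2229 → Nov 24, 2229: 31 days (October has 31).
Nov 24, 2229 → Dec 24, 2229: 30 days (November has 30).
Dec 24, 2229 → Jan 24, 2230: 31 days (December has 31).
Jan 24, 2230 → Feb 24, 2230: 31 days (January has 31).
Feb 24, 2230 → Mar 24, 2230: 28 days (February has 28).
Mar 24, 2230 → Apr 24, 2230: 31 days (March has 31).
Apr 24, 2230 → May 24, 2230: 30 days (April has 30).
May 24, 2230 → Jun 22, 2230: 29 days.
Total: 1794 days.

1794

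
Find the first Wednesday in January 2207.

January 7, 2207

January 1, 2207 is a Thursday.
The first Wednesday is therefore January 7 (6 days later).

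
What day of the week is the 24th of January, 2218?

January 1, 2218 is a Thursday.
Jan 1, 2218 → Jan 24, 2218: 23 days.
Total: 23 days.
23 mod 7 = 2, so Thursday + 2 = Saturday.

Saturday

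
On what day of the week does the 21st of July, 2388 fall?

Thursday

Doomsday rule: the anchor day for the 2300s is Wednesday. For year 88: 88÷12 = 7 r 4, and 4÷4 = 1, so 7+4+1 = 12.
Wednesday + 12 ≡ Monday — that's 2388's doomsday.
In July the doomsday date is Jul 11.
Jul 21 is 10 days after Jul 11; 10 mod 7 = 3, so Monday + 3 = Thursday.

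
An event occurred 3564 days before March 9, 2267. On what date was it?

−365 (one year) → Mar 9, 2266 (3199 left).
−365 (one year) → Mar 9, 2265 (2834 left).
−365 (one year) → Mar 9, 2264 (2469 left).
−366 (one year; includes Feb 29, 2264) → Mar 9, 2263 (2103 left).
−365 (one year) → Mar 9, 2262 (1738 left).
−365 (one year) → Mar 9, 2261 (1373 left).
−365 (one year) → Mar 9, 2260 (1008 left).
−366 (one year; includes Feb 29, 2260) → Mar 9, 2259 (642 left).
−365 (one year) → Mar 9, 2258 (277 left).
−9 → Feb 28, 2258 (end of Feb, 28 days; 268 left).
−28 → Jan 31, 2258 (end of Jan, 31 days; 240 left).
−31 → Dec 31, 2257 (end of Dec, 31 days; 209 left).
−31 → Nov 30, 2257 (end of Nov, 30 days; 178 left).
−30 → Oct 31, 2257 (end of Oct, 31 days; 148 left).
−31 → Sep 30, 2257 (end of Sep, 30 days; 117 left).
−30 → Aug 31, 2257 (end of Aug, 31 days; 87 left).
−31 → Jul 31, 2257 (end of Jul, 31 days; 56 left).
−31 → Jun 30, 2257 (end of Jun, 30 days; 25 left).
−25 → Jun 5, 2257.

June 5, 2257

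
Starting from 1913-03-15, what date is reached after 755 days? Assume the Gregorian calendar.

April 9, 1915

+365 (one year) → Mar 15, 1914 (390 left).
Mar has 31 days: +17 → Apr 1, 1914 (373 left).
Apr has 30 days: +30 → May 1, 1914 (343 left).
May has 31 days: +31 → Jun 1, 1914 (312 left).
Jun has 30 days: +30 → Jul 1, 1914 (282 left).
Jul has 31 days: +31 → Aug 1, 1914 (251 left).
Aug has 31 days: +31 → Sep 1, 1914 (220 left).
Sep has 30 days: +30 → Oct 1, 1914 (190 left).
Oct has 31 days: +31 → Nov 1, 1914 (159 left).
Nov has 30 days: +30 → Dec 1, 1914 (129 left).
Dec has 31 days: +31 → Jan 1, 1915 (98 left).
Jan has 31 days: +31 → Feb 1, 1915 (67 left).
Feb has 28 days: +28 → Mar 1, 1915 (39 left).
Mar has 31 days: +31 → Apr 1, 1915 (8 left).
+8 → Apr 9, 1915.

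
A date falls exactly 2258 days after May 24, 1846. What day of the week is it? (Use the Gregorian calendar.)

Thursday

First find the weekday of May 24, 1846. Doomsday rule: the anchor day for the 1800s is Friday. For year 46: 46÷12 = 3 r 10, and 10÷4 = 2, so 3+10+2 = 15.
Friday + 15 ≡ Saturday — that's 1846's doomsday.
In May the doomsday date is May 9.
May 24 is 15 days after May 9; 15 mod 7 = 1, so Saturday + 1 = Sunday.
2258 mod 7 = 4, so 2258 days after a Sunday is Sunday + 4 = Thursday.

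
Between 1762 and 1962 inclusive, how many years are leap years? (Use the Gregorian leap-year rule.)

Multiples of 4 in [1762,1962]: 50.
Of those, multiples of 100: 2 (not leap unless ÷400).
Multiples of 400: 0.
Leap years = 50 − 2 + 0 = 48.

48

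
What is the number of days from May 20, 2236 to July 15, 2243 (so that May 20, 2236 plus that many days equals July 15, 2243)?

2612

May 20, 2236 → May 20, 2237: 365 days.
May 20, 2237 → May 20, 2238: 365 days.
May 20, 2238 → May 20, 2239: 365 days.
May 20, 2239 → May 20, 2240: 366 days (Feb 29, 2240 is in that span).
May 20, 2240 → May 20, 2241: 365 days.
May 20, 2241 → May 20, 2242: 365 days.
May 20, 2242 → May 20, 2243: 365 days.
May 20, 2243 → Jun 20, 2243: 31 days (May has 31).
Jun 20, 2243 → Jul 15, 2243: 25 days.
Total: 2612 days.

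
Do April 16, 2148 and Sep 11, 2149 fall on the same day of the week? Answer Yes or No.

No

From Apr 16, 2148 to Sep 11, 2149 is 513 days.
513 mod 7 = 2, so they are different weekdays.
(Apr 16, 2148 is a Tuesday; Sep 11, 2149 is a Thursday.)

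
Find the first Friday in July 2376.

July 2, 2376

July 1, 2376 is a Thursday.
The first Friday is therefore July 2 (1 days later).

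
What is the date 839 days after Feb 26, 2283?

June 14, 2285

+365 (one year) → Feb 26, 2284 (474 left).
+366 (one year; includes Feb 29, 2284) → Feb 26, 2285 (108 left).
Feb has 28 days: +3 → Mar 1, 2285 (105 left).
Mar has 31 days: +31 → Apr 1, 2285 (74 left).
Apr has 30 days: +30 → May 1, 2285 (44 left).
May has 31 days: +31 → Jun 1, 2285 (13 left).
+13 → Jun 14, 2285.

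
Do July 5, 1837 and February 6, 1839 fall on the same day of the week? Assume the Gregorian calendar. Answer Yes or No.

Yes

From Jul 5, 1837 to Feb 6, 1839 is 581 days.
581 mod 7 = 0, so they are the same weekday.
(Jul 5, 1837 is a Wednesday; Feb 6, 1839 is a Wednesday.)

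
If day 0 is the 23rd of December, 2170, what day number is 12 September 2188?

Dec 23, 2170 → Dec 23, 2171: 365 days.
Dec 23, 2171 → Dec 23, 2172: 366 days (Feb 29, 2172 is in that span).
Dec 23, 2172 → Dec 23, 2173: 365 days.
Dec 23, 2173 → Dec 23, 2174: 365 days.
Dec 23, 2174 → Dec 23, 2175: 365 days.
Dec 23, 2175 → Dec 23, 2176: 366 days (Feb 29, 2176 is in that span).
Dec 23, 2176 → Dec 23, 2177: 365 days.
Dec 23, 2177 → Dec 23, 2178: 365 days.
Dec 23, 2178 → Dec 23, 2179: 365 days.
Dec 23, 2179 → Dec 23, 2180: 366 days (Feb 29, 2180 is in that span).
Dec 23, 2180 → Dec 23, 2181: 365 days.
Dec 23, 2181 → Dec 23, 2182: 365 days.
Dec 23, 2182 → Dec 23, 2183: 365 days.
Dec 23, 2183 → Dec 23, 2184: 366 days (Feb 29, 2184 is in that span).
Dec 23, 2184 → Dec 23, 2185: 365 days.
Dec 23, 2185 → Dec 23, 2186: 365 days.
Dec 23, 2186 → Dec 23, 2187: 365 days.
Dec 23, 2187 → Jan 23, 2188: 31 days (December has 31).
Jan 23, 2188 → Feb 23, 2188: 31 days (January has 31).
Feb 23, 2188 → Mar 23, 2188: 29 days (February has 29).
Mar 23, 2188 → Apr 23, 2188: 31 days (March has 31).
Apr 23, 2188 → May 23, 2188: 30 days (April has 30).
May 23, 2188 → Jun 23, 2188: 31 days (May has 31).
Jun 23, 2188 → Jul 23, 2188: 30 days (June has 30).
Jul 23, 2188 → Aug 23, 2188: 31 days (July has 31).
Aug 23, 2188 → Sep 12, 2188: 20 days.
Total: 6473 days.

6473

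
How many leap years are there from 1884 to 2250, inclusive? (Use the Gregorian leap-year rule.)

89

Multiples of 4 in [1884,2250]: 92.
Of those, multiples of 100: 4 (not leap unless ÷400).
Multiples of 400: 1.
Leap years = 92 − 4 + 1 = 89.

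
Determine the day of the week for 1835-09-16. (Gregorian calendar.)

Wednesday

Doomsday rule: the anchor day for the 1800s is Friday. For year 35: 35÷12 = 2 r 11, and 11÷4 = 2, so 2+11+2 = 15.
Friday + 15 ≡ Saturday — that's 1835's doomsday.
In September the doomsday date is Sep 5.
Sep 16 is 11 days after Sep 5; 11 mod 7 = 4, so Saturday + 4 = Wednesday.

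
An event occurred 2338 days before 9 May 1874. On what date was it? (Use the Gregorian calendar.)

−365 (one year) → May 9, 1873 (1973 left).
−365 (one year) → May 9, 1872 (1608 left).
−366 (one year; includes Feb 29, 1872) → May 9, 1871 (1242 left).
−365 (one year) → May 9, 1870 (877 left).
−365 (one year) → May 9, 1869 (512 left).
−365 (one year) → May 9, 1868 (147 left).
−9 → Apr 30, 1868 (end of Apr, 30 days; 138 left).
−30 → Mar 31, 1868 (end of Mar, 31 days; 108 left).
−31 → Feb 29, 1868 (end of Feb, 29 days; 77 left).
−29 → Jan 31, 1868 (end of Jan, 31 days; 48 left).
−31 → Dec 31, 1867 (end of Dec, 31 days; 17 left).
−17 → Dec 14, 1867.

December 14, 1867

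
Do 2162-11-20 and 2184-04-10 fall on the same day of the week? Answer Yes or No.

From Nov 20, 2162 to Apr 10, 2184 is 7812 days.
7812 mod 7 = 0, so they are the same weekday.
(Nov 20, 2162 is a Saturday; Apr 10, 2184 is a Saturday.)

Yes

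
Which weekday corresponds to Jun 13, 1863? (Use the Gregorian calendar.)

Doomsday rule: the anchor day for the 1800s is Friday. For year 63: 63÷12 = 5 r 3, and 3÷4 = 0, so 5+3+0 = 8.
Friday + 8 ≡ Saturday — that's 1863's doomsday.
In June the doomsday date is Jun 6.
Jun 13 is 7 days after Jun 6; 7 mod 7 = 0, so Saturday + 0 = Saturday.

Saturday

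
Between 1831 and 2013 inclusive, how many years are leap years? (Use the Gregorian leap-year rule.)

45

Multiples of 4 in [1831,2013]: 46.
Of those, multiples of 100: 2 (not leap unless ÷400).
Multiples of 400: 1.
Leap years = 46 − 2 + 1 = 45.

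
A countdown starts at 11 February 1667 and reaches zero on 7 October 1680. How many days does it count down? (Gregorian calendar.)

Feb 11, 1667 → Feb 11, 1668: 365 days.
Feb 11, 1668 → Feb 11, 1669: 366 days (Feb 29, 1668 is in that span).
Feb 11, 1669 → Feb 11, 1670: 365 days.
Feb 11, 1670 → Feb 11, 1671: 365 days.
Feb 11, 1671 → Feb 11, 1672: 365 days.
Feb 11, 1672 → Feb 11, 1673: 366 days (Feb 29, 1672 is in that span).
Feb 11, 1673 → Feb 11, 1674: 365 days.
Feb 11, 1674 → Feb 11, 1675: 365 days.
Feb 11, 1675 → Feb 11, 1676: 365 days.
Feb 11, 1676 → Feb 11, 1677: 366 days (Feb 29, 1676 is in that span).
Feb 11, 1677 → Feb 11, 1678: 365 days.
Feb 11, 1678 → Feb 11, 1679: 365 days.
Feb 11, 1679 → Feb 11, 1680: 365 days.
Feb 11, 1680 → Mar 11, 1680: 29 days (February has 29).
Mar 11, 1680 → Apr 11, 1680: 31 days (March has 31).
Apr 11, 1680 → May 11, 1680: 30 days (April has 30).
May 11, 1680 → Jun 11, 1680: 31 days (May has 31).
Jun 11, 1680 → Jul 11, 1680: 30 days (June has 30).
Jul 11, 1680 → Aug 11, 1680: 31 days (July has 31).
Aug 11, 1680 → Sep 11, 1680: 31 days (August has 31).
Sep 11, 1680 → Oct 7, 1680: 26 days.
Total: 4987 days.

4987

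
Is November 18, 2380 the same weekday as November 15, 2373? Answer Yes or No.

No

From Nov 15, 2373 to Nov 18, 2380 is 2560 days.
2560 mod 7 = 5, so they are different weekdays.
(Nov 15, 2373 is a Thursday; Nov 18, 2380 is a Tuesday.)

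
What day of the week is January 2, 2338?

Doomsday rule: the anchor day for the 2300s is Wednesday. For year 38: 38÷12 = 3 r 2, and 2÷4 = 0, so 3+2+0 = 5.
Wednesday + 5 ≡ Monday — that's 2338's doomsday.
In January the doomsday date is Jan 3 (2338 is not a leap year).
Jan 2 is 1 day before Jan 3; 1 mod 7 = 1, so Monday − 1 = Sunday.

Sunday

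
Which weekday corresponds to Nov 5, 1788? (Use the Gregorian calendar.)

Wednesday

Doomsday rule: the anchor day for the 1700s is Sunday. For year 88: 88÷12 = 7 r 4, and 4÷4 = 1, so 7+4+1 = 12.
Sunday + 12 ≡ Friday — that's 1788's doomsday.
In November the doomsday date is Nov 7.
Nov 5 is 2 days before Nov 7; 2 mod 7 = 2, so Friday − 2 = Wednesday.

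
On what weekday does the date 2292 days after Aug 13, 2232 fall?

Thursday

Aug 13, 2232 is a Monday.
2292 mod 7 = 3, so 2292 days after a Monday is Monday + 3 = Thursday.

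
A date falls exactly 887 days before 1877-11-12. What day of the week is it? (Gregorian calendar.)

Wednesday

First find the weekday of Nov 12, 1877. Doomsday rule: the anchor day for the 1800s is Friday. For year 77: 77÷12 = 6 r 5, and 5÷4 = 1, so 6+5+1 = 12.
Friday + 12 ≡ Wednesday — that's 1877's doomsday.
In November the doomsday date is Nov 7.
Nov 12 is 5 days after Nov 7; 5 mod 7 = 5, so Wednesday + 5 = Monday.
887 mod 7 = 5, so 887 days before a Monday is Monday − 5 = Wednesday.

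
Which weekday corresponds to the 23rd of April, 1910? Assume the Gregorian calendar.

January 1, 1910 is a Saturday.
Jan 1, 1910 → Feb 1, 1910: 31 days (January has 31).
Feb 1, 1910 → Mar 1, 1910: 28 days (February has 28).
Mar 1, 1910 → Apr 1, 1910: 31 days (March has 31).
Apr 1, 1910 → Apr 23, 1910: 22 days.
Total: 112 days.
112 mod 7 = 0, so Saturday + 0 = Saturday.

Saturday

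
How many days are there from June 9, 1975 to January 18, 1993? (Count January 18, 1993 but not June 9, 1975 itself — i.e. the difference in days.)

Jun 9, 1975 → Jun 9, 1976: 366 days (Feb 29, 1976 is in that span).
Jun 9, 1976 → Jun 9, 1977: 365 days.
Jun 9, 1977 → Jun 9, 1978: 365 days.
Jun 9, 1978 → Jun 9, 1979: 365 days.
Jun 9, 1979 → Jun 9, 1980: 366 days (Feb 29, 1980 is in that span).
Jun 9, 1980 → Jun 9, 1981: 365 days.
Jun 9, 1981 → Jun 9, 1982: 365 days.
Jun 9, 1982 → Jun 9, 1983: 365 days.
Jun 9, 1983 → Jun 9, 1984: 366 days (Feb 29, 1984 is in that span).
Jun 9, 1984 → Jun 9, 1985: 365 days.
Jun 9, 1985 → Jun 9, 1986: 365 days.
Jun 9, 1986 → Jun 9, 1987: 365 days.
Jun 9, 1987 → Jun 9, 1988: 366 days (Feb 29, 1988 is in that span).
Jun 9, 1988 → Jun 9, 1989: 365 days.
Jun 9, 1989 → Jun 9, 1990: 365 days.
Jun 9, 1990 → Jun 9, 1991: 365 days.
Jun 9, 1991 → Jun 9, 1992: 366 days (Feb 29, 1992 is in that span).
Jun 9, 1992 → Jul 9, 1992: 30 days (June has 30).
Jul 9, 1992 → Aug 9, 1992: 31 days (July has 31).
Aug 9, 1992 → Sep 9, 1992: 31 days (August has 31).
Sep 9, 1992 → Oct 9, 1992: 30 days (September has 30).
Oct 9, 1992 → Nov 9, 1992: 31 days (October has 31).
Nov 9, 1992 → Dec 9, 1992: 30 days (November has 30).
Dec 9, 1992 → Jan 9, 1993: 31 days (December has 31).
Jan 9, 1993 → Jan 18, 1993: 9 days.
Total: 6433 days.

6433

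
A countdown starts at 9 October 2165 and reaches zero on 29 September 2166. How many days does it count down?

Oct 9, 2165 → Nov 9, 2165: 31 days (October has 31).
Nov 9, 2165 → Dec 9, 2165: 30 days (November has 30).
Dec 9, 2165 → Jan 9, 2166: 31 days (December has 31).
Jan 9, 2166 → Feb 9, 2166: 31 days (January has 31).
Feb 9, 2166 → Mar 9, 2166: 28 days (February has 28).
Mar 9, 2166 → Apr 9, 2166: 31 days (March has 31).
Apr 9, 2166 → May 9, 2166: 30 days (April has 30).
May 9, 2166 → Jun 9, 2166: 31 days (May has 31).
Jun 9, 2166 → Jul 9, 2166: 30 days (June has 30).
Jul 9, 2166 → Aug 9, 2166: 31 days (July has 31).
Aug 9, 2166 → Sep 9, 2166: 31 days (August has 31).
Sep 9, 2166 → Sep 29, 2166: 20 days.
Total: 355 days.

355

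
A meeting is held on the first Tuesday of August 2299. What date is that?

August 1, 2299 is a Tuesday.
The first Tuesday is therefore August 1 (same day).

August 1, 2299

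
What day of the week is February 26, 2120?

Monday

Doomsday rule: the anchor day for the 2100s is Sunday. For year 20: 20÷12 = 1 r 8, and 8÷4 = 2, so 1+8+2 = 11.
Sunday + 11 ≡ Thursday — that's 2120's doomsday.
In February the doomsday date is Feb 29 (2120 is a leap year (divisible by 4)).
Feb 26 is 3 days before Feb 29; 3 mod 7 = 3, so Thursday − 3 = Monday.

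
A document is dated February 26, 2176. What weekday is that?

January 1, 2176 is a Monday.
Jan 1, 2176 → Feb 1, 2176: 31 days (January has 31).
Feb 1, 2176 → Feb 26, 2176: 25 days.
Total: 56 days.
56 mod 7 = 0, so Monday + 0 = Monday.

Monday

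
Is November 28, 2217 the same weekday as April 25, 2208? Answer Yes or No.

No

From Apr 25, 2208 to Nov 28, 2217 is 3504 days.
3504 mod 7 = 4, so they are different weekdays.
(Apr 25, 2208 is a Monday; Nov 28, 2217 is a Friday.)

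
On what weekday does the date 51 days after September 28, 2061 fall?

Friday

First find the weekday of Sep 28, 2061. Doomsday rule: the anchor day for the 2000s is Tuesday. For year 61: 61÷12 = 5 r 1, and 1÷4 = 0, so 5+1+0 = 6.
Tuesday + 6 ≡ Monday — that's 2061's doomsday.
In September the doomsday date is Sep 5.
Sep 28 is 23 days after Sep 5; 23 mod 7 = 2, so Monday + 2 = Wednesday.
51 mod 7 = 2, so 51 days after a Wednesday is Wednesday + 2 = Friday.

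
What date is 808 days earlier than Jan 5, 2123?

October 19, 2120

−365 (one year) → Jan 5, 2122 (443 left).
−365 (one year) → Jan 5, 2121 (78 left).
−5 → Dec 31, 2120 (end of Dec, 31 days; 73 left).
−31 → Nov 30, 2120 (end of Nov, 30 days; 42 left).
−30 → Oct 31, 2120 (end of Oct, 31 days; 12 left).
−12 → Oct 19, 2120.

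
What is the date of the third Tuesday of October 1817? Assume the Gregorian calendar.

October 1, 1817 is a Wednesday.
The first Tuesday is therefore October 7 (6 days later).
The third Tuesday is 7 + 2×7 = October 21.

October 21, 1817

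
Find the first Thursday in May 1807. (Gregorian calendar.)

May 1, 1807 is a Friday.
The first Thursday is therefore May 7 (6 days later).

May 7, 1807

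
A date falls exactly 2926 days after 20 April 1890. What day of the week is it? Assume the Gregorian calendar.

First find the weekday of Apr 20, 1890. Doomsday rule: the anchor day for the 1800s is Friday. For year 90: 90÷12 = 7 r 6, and 6÷4 = 1, so 7+6+1 = 14.
Friday + 14 ≡ Friday — that's 1890's doomsday.
In April the doomsday date is Apr 4.
Apr 20 is 16 days after Apr 4; 16 mod 7 = 2, so Friday + 2 = Sunday.
2926 mod 7 = 0, so 2926 days after a Sunday is Sunday + 0 = Sunday.

Sunday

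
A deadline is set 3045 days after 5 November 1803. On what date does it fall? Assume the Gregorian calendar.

March 7, 1812

+366 (one year; includes Feb 29, 1804) → Nov 5, 1804 (2679 left).
+365 (one year) → Nov 5, 1805 (2314 left).
+365 (one year) → Nov 5, 1806 (1949 left).
+365 (one year) → Nov 5, 1807 (1584 left).
+366 (one year; includes Feb 29, 1808) → Nov 5, 1808 (1218 left).
+365 (one year) → Nov 5, 1809 (853 left).
+365 (one year) → Nov 5, 1810 (488 left).
+365 (one year) → Nov 5, 1811 (123 left).
Nov has 30 days: +26 → Dec 1, 1811 (97 left).
Dec has 31 days: +31 → Jan 1, 1812 (66 left).
Jan has 31 days: +31 → Feb 1, 1812 (35 left).
Feb has 29 days: +29 → Mar 1, 1812 (6 left).
+6 → Mar 7, 1812.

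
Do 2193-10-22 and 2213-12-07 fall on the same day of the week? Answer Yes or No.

From Oct 22, 2193 to Dec 7, 2213 is 7350 days.
7350 mod 7 = 0, so they are the same weekday.
(Oct 22, 2193 is a Tuesday; Dec 7, 2213 is a Tuesday.)

Yes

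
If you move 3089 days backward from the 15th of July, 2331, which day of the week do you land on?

Monday

First find the weekday of Jul 15, 2331. Doomsday rule: the anchor day for the 2300s is Wednesday. For year 31: 31÷12 = 2 r 7, and 7÷4 = 1, so 2+7+1 = 10.
Wednesday + 10 ≡ Saturday — that's 2331's doomsday.
In July the doomsday date is Jul 11.
Jul 15 is 4 days after Jul 11; 4 mod 7 = 4, so Saturday + 4 = Wednesday.
3089 mod 7 = 2, so 3089 days before a Wednesday is Wednesday − 2 = Monday.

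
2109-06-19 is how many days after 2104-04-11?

1895

Apr 11, 2104 → Apr 11, 2105: 365 days.
Apr 11, 2105 → Apr 11, 2106: 365 days.
Apr 11, 2106 → Apr 11, 2107: 365 days.
Apr 11, 2107 → Apr 11, 2108: 366 days (Feb 29, 2108 is in that span).
Apr 11, 2108 → Apr 11, 2109: 365 days.
Apr 11, 2109 → May 11, 2109: 30 days (April has 30).
May 11, 2109 → Jun 11, 2109: 31 days (May has 31).
Jun 11, 2109 → Jun 19, 2109: 8 days.
Total: 1895 days.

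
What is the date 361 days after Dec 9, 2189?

Dec has 31 days: +23 → Jan 1, 2190 (338 left).
Jan has 31 days: +31 → Feb 1, 2190 (307 left).
Feb has 28 days: +28 → Mar 1, 2190 (279 left).
Mar has 31 days: +31 → Apr 1, 2190 (248 left).
Apr has 30 days: +30 → May 1, 2190 (218 left).
May has 31 days: +31 → Jun 1, 2190 (187 left).
Jun has 30 days: +30 → Jul 1, 2190 (157 left).
Jul has 31 days: +31 → Aug 1, 2190 (126 left).
Aug has 31 days: +31 → Sep 1, 2190 (95 left).
Sep has 30 days: +30 → Oct 1, 2190 (65 left).
Oct has 31 days: +31 → Nov 1, 2190 (34 left).
Nov has 30 days: +30 → Dec 1, 2190 (4 left).
+4 → Dec 5, 2190.

December 5, 2190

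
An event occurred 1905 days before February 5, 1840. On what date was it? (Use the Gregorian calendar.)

November 18, 1834

−365 (one year) → Feb 5, 1839 (1540 left).
−365 (one year) → Feb 5, 1838 (1175 left).
−365 (one year) → Feb 5, 1837 (810 left).
−366 (one year; includes Feb 29, 1836) → Feb 5, 1836 (444 left).
−365 (one year) → Feb 5, 1835 (79 left).
−5 → Jan 31, 1835 (end of Jan, 31 days; 74 left).
−31 → Dec 31, 1834 (end of Dec, 31 days; 43 left).
−31 → Nov 30, 1834 (end of Nov, 30 days; 12 left).
−12 → Nov 18, 1834.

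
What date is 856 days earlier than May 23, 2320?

January 18, 2318

−366 (one year; includes Feb 29, 2320) → May 23, 2319 (490 left).
−365 (one year) → May 23, 2318 (125 left).
−23 → Apr 30, 2318 (end of Apr, 30 days; 102 left).
−30 → Mar 31, 2318 (end of Mar, 31 days; 72 left).
−31 → Feb 28, 2318 (end of Feb, 28 days; 41 left).
−28 → Jan 31, 2318 (end of Jan, 31 days; 13 left).
−13 → Jan 18, 2318.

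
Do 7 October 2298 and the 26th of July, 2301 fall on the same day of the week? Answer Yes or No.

From Oct 7, 2298 to Jul 26, 2301 is 1022 days.
1022 mod 7 = 0, so they are the same weekday.
(Oct 7, 2298 is a Friday; Jul 26, 2301 is a Friday.)

Yes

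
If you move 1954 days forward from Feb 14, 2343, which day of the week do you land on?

Monday

Feb 14, 2343 is a Sunday.
1954 mod 7 = 1, so 1954 days after a Sunday is Sunday + 1 = Monday.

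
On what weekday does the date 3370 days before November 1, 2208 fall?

First find the weekday of Nov 1, 2208. Doomsday rule: the anchor day for the 2200s is Friday. For year 08: 8÷12 = 0 r 8, and 8÷4 = 2, so 0+8+2 = 10.
Friday + 10 ≡ Monday — that's 2208's doomsday.
In November the doomsday date is Nov 7.
Nov 1 is 6 days before Nov 7; 6 mod 7 = 6, so Monday − 6 = Tuesday.
3370 mod 7 = 3, so 3370 days before a Tuesday is Tuesday − 3 = Saturday.

Saturday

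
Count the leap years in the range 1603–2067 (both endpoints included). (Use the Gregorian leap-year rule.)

113

Multiples of 4 in [1603,2067]: 116.
Of those, multiples of 100: 4 (not leap unless ÷400).
Multiples of 400: 1.
Leap years = 116 − 4 + 1 = 113.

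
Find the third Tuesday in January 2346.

January 15, 2346

January 1, 2346 is a Tuesday.
The first Tuesday is therefore January 1 (same day).
The third Tuesday is 1 + 2×7 = January 15.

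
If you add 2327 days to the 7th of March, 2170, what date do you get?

+365 (one year) → Mar 7, 2171 (1962 left).
+366 (one year; includes Feb 29, 2172) → Mar 7, 2172 (1596 left).
+365 (one year) → Mar 7, 2173 (1231 left).
+365 (one year) → Mar 7, 2174 (866 left).
+365 (one year) → Mar 7, 2175 (501 left).
+366 (one year; includes Feb 29, 2176) → Mar 7, 2176 (135 left).
Mar has 31 days: +25 → Apr 1, 2176 (110 left).
Apr has 30 days: +30 → May 1, 2176 (80 left).
May has 31 days: +31 → Jun 1, 2176 (49 left).
Jun has 30 days: +30 → Jul 1, 2176 (19 left).
+19 → Jul 20, 2176.

July 20, 2176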